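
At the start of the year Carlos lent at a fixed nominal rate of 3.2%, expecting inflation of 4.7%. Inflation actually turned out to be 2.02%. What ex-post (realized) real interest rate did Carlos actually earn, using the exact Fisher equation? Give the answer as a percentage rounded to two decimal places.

1.16%

Ex-post: (1 + 0.0320)/(1 + 0.0202) − 1 = 1.1566%
So the realized real rate is 1.16%.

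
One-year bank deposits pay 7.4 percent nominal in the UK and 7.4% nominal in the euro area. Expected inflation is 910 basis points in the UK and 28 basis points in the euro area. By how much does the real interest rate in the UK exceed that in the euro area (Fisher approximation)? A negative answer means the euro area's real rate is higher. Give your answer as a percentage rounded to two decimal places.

The UK: 7.4% − 9.1% = -1.700%
The euro area: 7.4% − 0.28% = 7.120%
Differential = -8.820% → -8.82%.

-8.82%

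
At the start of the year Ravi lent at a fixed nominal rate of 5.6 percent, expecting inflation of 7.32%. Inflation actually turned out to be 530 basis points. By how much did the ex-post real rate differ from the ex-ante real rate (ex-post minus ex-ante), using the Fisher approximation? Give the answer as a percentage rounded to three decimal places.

2.020%

Ex-ante: 5.6% − 7.32% = -1.720%
Ex-post: 5.6% − 5.3% = 0.300%
Difference (ex-post − ex-ante) = 2.0200% → 2.020%.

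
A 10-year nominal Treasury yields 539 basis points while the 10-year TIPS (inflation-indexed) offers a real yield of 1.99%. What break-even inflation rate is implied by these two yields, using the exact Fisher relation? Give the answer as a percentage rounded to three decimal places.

3.334%

(1 + π) = (1 + i)/(1 + r) = 1.05390 / 1.01990 = 1.033337
Break-even inflation = 1.033337 − 1 → 3.334%.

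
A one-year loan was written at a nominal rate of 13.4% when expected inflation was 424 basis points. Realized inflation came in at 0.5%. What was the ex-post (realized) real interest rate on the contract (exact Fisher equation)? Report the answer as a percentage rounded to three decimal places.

Ex-post: (1 + 0.1340)/(1 + 0.0050) − 1 = 12.8358%
So the realized real rate is 12.836%.

12.836%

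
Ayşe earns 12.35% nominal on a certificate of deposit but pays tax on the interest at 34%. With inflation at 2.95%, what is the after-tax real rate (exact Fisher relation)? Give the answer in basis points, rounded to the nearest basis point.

After-tax nominal return = 12.35% × (1 − 0.34) = 8.1510%.
1 + r = 1.08151 / 1.02950 = 1.050520
After-tax real rate = 1.050520 − 1 → 505 basis points.

505 basis points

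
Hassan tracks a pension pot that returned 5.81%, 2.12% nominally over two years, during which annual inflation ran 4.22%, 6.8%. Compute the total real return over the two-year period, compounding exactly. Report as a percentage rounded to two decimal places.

-2.92%

Compound the nominal returns: 1.0581 × 1.0212 = 1.080532.
Compound inflation: 1.0422 × 1.0680 = 1.113070.
Deflate: 1.080532 / 1.113070 = 0.970767.
Total real return = 0.970767 − 1 → -2.92%.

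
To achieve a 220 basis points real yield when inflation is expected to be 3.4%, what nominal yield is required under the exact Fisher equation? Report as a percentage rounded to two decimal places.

(1 + i) = (1 + r)(1 + π) = 1.02200 × 1.03400 = 1.056748
i = 1.056748 − 1, so the required nominal rate is 5.67%.

5.67%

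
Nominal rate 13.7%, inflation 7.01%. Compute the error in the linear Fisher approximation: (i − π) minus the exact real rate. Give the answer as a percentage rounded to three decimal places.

Approximate: r ≈ 13.700% − 7.010% = 6.6900%
Exact: (1 + 0.1370)/(1 + 0.0701) − 1 = 6.2518%
Error = 6.6900% − 6.2518% = 0.4382% → 0.438%.

0.438%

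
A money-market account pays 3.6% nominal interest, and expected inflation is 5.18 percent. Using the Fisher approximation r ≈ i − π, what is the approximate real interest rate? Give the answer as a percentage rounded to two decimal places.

-1.58%

r ≈ i − π = 3.6% − 5.18% = -1.58%.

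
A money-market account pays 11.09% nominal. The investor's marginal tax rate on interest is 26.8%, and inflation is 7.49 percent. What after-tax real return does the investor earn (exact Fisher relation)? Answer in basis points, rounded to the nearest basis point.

58 basis points

After-tax nominal return = 11.09% × (1 − 0.268) = 8.11788%.
1 + r = 1.0811788 / 1.07490 = 1.005841
After-tax real rate = 1.005841 − 1 → 58 basis points.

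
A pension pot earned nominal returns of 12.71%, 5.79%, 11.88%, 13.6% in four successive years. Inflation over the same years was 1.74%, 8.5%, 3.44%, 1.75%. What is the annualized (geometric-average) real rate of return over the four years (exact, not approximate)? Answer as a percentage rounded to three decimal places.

Compound the nominal returns: 1.1271 × 1.0579 × 1.1188 × 1.1360 = 1.51543689.
Compound inflation: 1.0174 × 1.0850 × 1.0344 × 1.0175 = 1.16183486.
Deflate: 1.51543689 / 1.16183486 = 1.30434793.
Annualized real rate = 1.30434793^(1/4) − 1 = 6.8682% → 6.868%.

6.868%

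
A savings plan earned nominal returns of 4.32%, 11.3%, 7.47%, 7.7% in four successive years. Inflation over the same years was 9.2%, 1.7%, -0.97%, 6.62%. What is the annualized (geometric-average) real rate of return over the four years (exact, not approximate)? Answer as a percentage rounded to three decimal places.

Nominal growth factor = 1.0432 × 1.1130 × 1.0747 × 1.0770 = 1.343896104
Price-level growth factor = 1.0920 × 1.0170 × 0.9903 × 1.0662 = 1.172597728
Real growth factor = 1.343896104 / 1.172597728 = 1.146084519
Annualized real rate = 1.146084519^(1/4) − 1 = 3.46755% → 3.468%.

3.468%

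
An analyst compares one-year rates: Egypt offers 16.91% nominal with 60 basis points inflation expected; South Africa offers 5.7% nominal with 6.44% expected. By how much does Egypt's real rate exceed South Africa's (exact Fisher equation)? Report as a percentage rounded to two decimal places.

16.91%

Egypt: (1 + 0.1691)/(1 + 0.0060) − 1 = 16.2127%
South Africa: (1 + 0.0570)/(1 + 0.0644) − 1 = -0.6952%
Differential = 16.2127% − (-0.6952%) = 16.9080% → 16.91%.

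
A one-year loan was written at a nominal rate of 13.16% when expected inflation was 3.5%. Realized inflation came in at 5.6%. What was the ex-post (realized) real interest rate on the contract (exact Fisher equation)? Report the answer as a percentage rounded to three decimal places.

7.159%

Ex-post: (1 + 0.1316)/(1 + 0.0560) − 1 = 7.1591%
So the realized real rate is 7.159%.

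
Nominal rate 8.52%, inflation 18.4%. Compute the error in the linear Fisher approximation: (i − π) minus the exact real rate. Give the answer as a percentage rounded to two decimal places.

-1.54%

Approximate: r ≈ 8.520% − 18.400% = -9.8800%
Exact: (1 + 0.0852)/(1 + 0.1840) − 1 = -8.3446%
Error = -9.8800% − (-8.3446%) = -1.5354% → -1.54%.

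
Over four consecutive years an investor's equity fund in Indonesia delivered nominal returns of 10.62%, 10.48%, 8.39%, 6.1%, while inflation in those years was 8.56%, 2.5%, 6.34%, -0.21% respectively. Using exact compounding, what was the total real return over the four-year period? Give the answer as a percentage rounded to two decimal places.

19.03%

Nominal growth factor = 1.1062 × 1.1048 × 1.0839 × 1.0610 = 1.405471
Price-level growth factor = 1.0856 × 1.0250 × 1.0634 × 0.9979 = 1.180803
Real growth factor = 1.405471 / 1.180803 = 1.190267
Total real return = 1.190267 − 1 → 19.03%.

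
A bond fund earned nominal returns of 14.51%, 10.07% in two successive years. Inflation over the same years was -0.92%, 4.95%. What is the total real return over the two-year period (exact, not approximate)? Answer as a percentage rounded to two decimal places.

21.21%

Nominal growth factor = 1.1451 × 1.1007 = 1.260412
Price-level growth factor = 0.9908 × 1.0495 = 1.039845
Real growth factor = 1.260412 / 1.039845 = 1.212115
Total real return = 1.212115 − 1 → 21.21%.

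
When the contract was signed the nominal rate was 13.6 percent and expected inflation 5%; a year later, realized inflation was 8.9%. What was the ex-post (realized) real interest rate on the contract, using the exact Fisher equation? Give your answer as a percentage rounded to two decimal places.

Ex-post: (1 + 0.1360)/(1 + 0.0890) − 1 = 4.3159%
So the realized real rate is 4.32%.

4.32%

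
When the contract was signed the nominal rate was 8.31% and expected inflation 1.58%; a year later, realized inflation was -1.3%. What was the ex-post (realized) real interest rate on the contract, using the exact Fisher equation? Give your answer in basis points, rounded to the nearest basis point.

Ex-post: (1 + 0.0831)/(1 − 0.0130) − 1 = 9.7366%
So the realized real rate is 974 basis points.

974 basis points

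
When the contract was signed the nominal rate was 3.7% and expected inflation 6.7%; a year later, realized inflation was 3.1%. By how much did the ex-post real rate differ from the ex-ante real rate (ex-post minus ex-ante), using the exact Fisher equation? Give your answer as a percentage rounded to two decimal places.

3.39%

Ex-ante: (1 + 0.0370)/(1 + 0.0670) − 1 = -2.8116%
Ex-post: (1 + 0.0370)/(1 + 0.0310) − 1 = 0.5820%
Difference (ex-post − ex-ante) = 3.3936% → 3.39%.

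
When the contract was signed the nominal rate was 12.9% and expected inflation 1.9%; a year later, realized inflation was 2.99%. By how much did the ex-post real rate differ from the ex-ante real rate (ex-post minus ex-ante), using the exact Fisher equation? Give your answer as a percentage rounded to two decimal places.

Ex-ante: (1 + 0.1290)/(1 + 0.0190) − 1 = 10.7949%
Ex-post: (1 + 0.1290)/(1 + 0.0299) − 1 = 9.6223%
Difference (ex-post − ex-ante) = -1.1726% → -1.17%.

-1.17%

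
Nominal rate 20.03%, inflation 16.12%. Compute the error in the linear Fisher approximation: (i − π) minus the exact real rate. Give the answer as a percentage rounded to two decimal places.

0.54%

Approximate: r ≈ 20.030% − 16.120% = 3.9100%
Exact: (1 + 0.2003)/(1 + 0.1612) − 1 = 3.3672%
Error = 3.9100% − 3.3672% = 0.5428% → 0.54%.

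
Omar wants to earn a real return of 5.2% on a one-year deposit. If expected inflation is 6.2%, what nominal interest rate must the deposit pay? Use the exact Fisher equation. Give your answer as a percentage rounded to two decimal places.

(1 + i) = (1 + r)(1 + π) = 1.05200 × 1.06200 = 1.117224
i = 1.117224 − 1, so the required nominal rate is 11.72%.

11.72%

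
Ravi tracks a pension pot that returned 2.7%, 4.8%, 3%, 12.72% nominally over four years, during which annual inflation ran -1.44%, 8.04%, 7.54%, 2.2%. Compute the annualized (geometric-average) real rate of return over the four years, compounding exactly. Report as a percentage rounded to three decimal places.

1.652%

Nominal growth factor = 1.0270 × 1.0480 × 1.0300 × 1.1272 = 1.24959688
Price-level growth factor = 0.9856 × 1.0804 × 1.0754 × 1.0220 = 1.17032423
Real growth factor = 1.24959688 / 1.17032423 = 1.06773562
Annualized real rate = 1.06773562^(1/4) − 1 = 1.6520% → 1.652%.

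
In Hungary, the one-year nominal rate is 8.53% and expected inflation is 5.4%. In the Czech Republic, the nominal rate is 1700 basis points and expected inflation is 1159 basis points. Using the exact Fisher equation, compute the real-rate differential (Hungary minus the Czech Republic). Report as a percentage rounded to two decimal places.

-1.88%

Hungary: (1 + 0.0853)/(1 + 0.0540) − 1 = 2.9696%
The Czech Republic: (1 + 0.1700)/(1 + 0.1159) − 1 = 4.8481%
Differential = 2.9696% − 4.8481% = -1.8785% → -1.88%.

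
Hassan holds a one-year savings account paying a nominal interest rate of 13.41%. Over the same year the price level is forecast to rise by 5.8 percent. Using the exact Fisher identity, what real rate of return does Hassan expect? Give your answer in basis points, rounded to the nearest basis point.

By the Fisher identity, 1 + r = (1 + i)/(1 + π).
1 + r = 1.13410 / 1.05800 = 1.071928
r = 1.071928 − 1 = 7.1928%, i.e. 719 basis points.

719 basis points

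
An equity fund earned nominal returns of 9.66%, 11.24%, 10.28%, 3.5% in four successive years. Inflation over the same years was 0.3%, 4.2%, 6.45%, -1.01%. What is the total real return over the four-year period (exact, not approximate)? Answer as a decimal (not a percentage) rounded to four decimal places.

0.2643

Nominal growth factor = 1.0966 × 1.1124 × 1.1028 × 1.0350 = 1.392343
Price-level growth factor = 1.0030 × 1.0420 × 1.0645 × 0.9899 = 1.101300
Real growth factor = 1.392343 / 1.101300 = 1.264272
Total real return = 1.264272 − 1 → 0.2643.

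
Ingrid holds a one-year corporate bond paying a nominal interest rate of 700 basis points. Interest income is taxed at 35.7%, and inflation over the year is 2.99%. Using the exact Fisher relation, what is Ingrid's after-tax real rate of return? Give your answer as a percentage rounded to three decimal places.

After-tax nominal return = 7% × (1 − 0.357) = 4.5010%.
1 + r = 1.04501 / 1.02990 = 1.014671
After-tax real rate = 1.014671 − 1 → 1.467%.

1.467%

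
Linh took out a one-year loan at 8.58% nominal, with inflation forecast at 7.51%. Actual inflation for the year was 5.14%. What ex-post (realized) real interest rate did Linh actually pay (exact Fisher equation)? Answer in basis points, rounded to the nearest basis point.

327 basis points

Ex-post: (1 + 0.0858)/(1 + 0.0514) − 1 = 3.2718%
So the realized real rate is 327 basis points.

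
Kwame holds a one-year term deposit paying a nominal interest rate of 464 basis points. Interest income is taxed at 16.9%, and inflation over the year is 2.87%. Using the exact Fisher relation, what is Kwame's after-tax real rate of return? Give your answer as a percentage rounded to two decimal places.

After-tax nominal return = 4.64% × (1 − 0.169) = 3.85584%.
1 + r = 1.0385584 / 1.02870 = 1.009583
After-tax real rate = 1.009583 − 1 → 0.96%.

0.96%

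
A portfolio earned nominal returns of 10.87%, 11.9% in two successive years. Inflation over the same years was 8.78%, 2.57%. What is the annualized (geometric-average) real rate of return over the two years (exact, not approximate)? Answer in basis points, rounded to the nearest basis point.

545 basis points

Compound the nominal returns: 1.1087 × 1.1190 = 1.24063530.
Compound inflation: 1.0878 × 1.0257 = 1.11575646.
Deflate: 1.24063530 / 1.11575646 = 1.11192303.
Annualized real rate = 1.11192303^(1/2) − 1 = 5.4478% → 545 basis points.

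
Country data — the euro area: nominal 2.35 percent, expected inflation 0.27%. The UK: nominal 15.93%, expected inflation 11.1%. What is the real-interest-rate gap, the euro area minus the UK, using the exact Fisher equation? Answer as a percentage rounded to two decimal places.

-2.27%

The euro area: (1 + 0.0235)/(1 + 0.0027) − 1 = 2.0744%
The UK: (1 + 0.1593)/(1 + 0.1110) − 1 = 4.3474%
Differential = 2.0744% − 4.3474% = -2.2730% → -2.27%.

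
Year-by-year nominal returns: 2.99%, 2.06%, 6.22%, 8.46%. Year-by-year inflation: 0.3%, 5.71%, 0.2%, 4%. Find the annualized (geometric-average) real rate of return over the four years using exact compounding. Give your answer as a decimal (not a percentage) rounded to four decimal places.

Nominal growth factor = 1.0299 × 1.0206 × 1.0622 × 1.0846 = 1.21095086
Price-level growth factor = 1.0030 × 1.0571 × 1.0020 × 1.0400 = 1.10488752
Real growth factor = 1.21095086 / 1.10488752 = 1.09599470
Annualized real rate = 1.09599470^(1/4) − 1 = 2.3180% → 0.0232.

0.0232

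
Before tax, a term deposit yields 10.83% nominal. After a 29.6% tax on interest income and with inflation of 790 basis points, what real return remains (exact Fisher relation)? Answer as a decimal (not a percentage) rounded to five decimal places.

After-tax nominal return = 10.83% × (1 − 0.296) = 7.62432%.
1 + r = 1.0762432 / 1.07900 = 0.99744504
After-tax real rate = 0.99744504 − 1 → -0.00255.

-0.00255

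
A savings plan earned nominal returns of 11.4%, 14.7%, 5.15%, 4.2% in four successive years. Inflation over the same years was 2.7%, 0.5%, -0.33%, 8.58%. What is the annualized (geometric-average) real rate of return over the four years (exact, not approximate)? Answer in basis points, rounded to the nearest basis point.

581 basis points

Nominal growth factor = 1.1140 × 1.1470 × 1.0515 × 1.0420 = 1.39999216
Price-level growth factor = 1.0270 × 1.0050 × 0.9967 × 1.0858 = 1.11699390
Real growth factor = 1.39999216 / 1.11699390 = 1.25335704
Annualized real rate = 1.25335704^(1/4) − 1 = 5.8080% → 581 basis points.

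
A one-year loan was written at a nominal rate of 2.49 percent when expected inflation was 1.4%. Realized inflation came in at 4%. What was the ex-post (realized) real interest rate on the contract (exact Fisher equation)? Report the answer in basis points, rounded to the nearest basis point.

Ex-post: (1 + 0.0249)/(1 + 0.0400) − 1 = -1.4519%
So the realized real rate is -145 basis points.

-145 basis points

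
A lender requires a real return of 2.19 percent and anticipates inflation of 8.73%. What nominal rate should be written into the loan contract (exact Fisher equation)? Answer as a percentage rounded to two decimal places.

(1 + i) = (1 + r)(1 + π) = 1.02190 × 1.08730 = 1.11111187
i = 1.11111187 − 1, so the required nominal rate is 11.11%.

11.11%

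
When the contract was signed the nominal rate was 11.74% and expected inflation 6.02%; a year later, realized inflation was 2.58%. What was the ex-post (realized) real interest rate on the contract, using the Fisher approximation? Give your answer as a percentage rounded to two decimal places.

9.16%

Ex-post: 11.74% − 2.58% = 9.160%
So the realized real rate is 9.16%.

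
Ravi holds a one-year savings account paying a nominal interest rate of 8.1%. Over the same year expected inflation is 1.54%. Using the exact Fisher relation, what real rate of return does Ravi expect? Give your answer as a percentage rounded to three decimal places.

By the Fisher relation, 1 + r = (1 + i)/(1 + π).
1 + r = 1.08100 / 1.01540 = 1.0646051
r = 1.0646051 − 1 = 6.46051%, i.e. 6.461%.

6.461%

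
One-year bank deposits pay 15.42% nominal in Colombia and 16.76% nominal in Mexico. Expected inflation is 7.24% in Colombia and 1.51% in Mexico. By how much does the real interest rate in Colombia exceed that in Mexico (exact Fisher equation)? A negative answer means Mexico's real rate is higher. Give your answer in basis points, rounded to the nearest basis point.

-740 basis points

Colombia: (1 + 0.1542)/(1 + 0.0724) − 1 = 7.6278%
Mexico: (1 + 0.1676)/(1 + 0.0151) − 1 = 15.0232%
Differential = 7.6278% − 15.0232% = -7.3954% → -740 basis points.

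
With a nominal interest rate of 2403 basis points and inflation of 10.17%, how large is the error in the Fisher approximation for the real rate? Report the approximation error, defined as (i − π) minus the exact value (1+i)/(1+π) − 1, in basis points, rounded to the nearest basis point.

128 basis points

Approximate: r ≈ 24.030% − 10.170% = 13.8600%
Exact: (1 + 0.2403)/(1 + 0.1017) − 1 = 12.5806%
Error = 13.8600% − 12.5806% = 1.2794% → 128 basis points.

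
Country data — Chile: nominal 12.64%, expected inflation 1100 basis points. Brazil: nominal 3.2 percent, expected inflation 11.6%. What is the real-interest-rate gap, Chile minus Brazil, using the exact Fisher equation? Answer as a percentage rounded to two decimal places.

9.00%

Chile: (1 + 0.1264)/(1 + 0.1100) − 1 = 1.4775%
Brazil: (1 + 0.0320)/(1 + 0.1160) − 1 = -7.5269%
Differential = 1.4775% − (-7.5269%) = 9.0044% → 9.00%.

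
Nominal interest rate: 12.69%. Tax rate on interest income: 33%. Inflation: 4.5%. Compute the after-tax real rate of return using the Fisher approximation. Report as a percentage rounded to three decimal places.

4.002%

After-tax nominal return = 12.69% × (1 − 0.33) = 8.5023%.
r ≈ 8.5023% − 4.5% → 4.002%.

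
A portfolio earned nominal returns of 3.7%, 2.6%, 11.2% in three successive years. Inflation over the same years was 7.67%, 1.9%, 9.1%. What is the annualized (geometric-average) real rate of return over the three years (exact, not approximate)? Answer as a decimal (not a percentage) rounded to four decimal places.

Compound the nominal returns: 1.0370 × 1.0260 × 1.1120 = 1.18312574.
Compound inflation: 1.0767 × 1.0190 × 1.0910 = 1.19699861.
Deflate: 1.18312574 / 1.19699861 = 0.98841029.
Annualized real rate = 0.98841029^(1/3) − 1 = -0.3878% → -0.0039.

-0.0039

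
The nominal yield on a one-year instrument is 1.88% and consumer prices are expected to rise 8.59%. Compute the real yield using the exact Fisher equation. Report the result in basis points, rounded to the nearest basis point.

By the Fisher equation, 1 + r = (1 + i)/(1 + π).
1 + r = 1.01880 / 1.08590 = 0.938208
r = 0.938208 − 1 = -6.1792%, i.e. -618 basis points.

-618 basis points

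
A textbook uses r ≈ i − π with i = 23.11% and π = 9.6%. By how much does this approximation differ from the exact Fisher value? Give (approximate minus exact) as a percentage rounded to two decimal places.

Approximate: r ≈ 23.110% − 9.600% = 13.5100%
Exact: (1 + 0.2311)/(1 + 0.0960) − 1 = 12.3266%
Error = 13.5100% − 12.3266% = 1.1834% → 1.18%.

1.18%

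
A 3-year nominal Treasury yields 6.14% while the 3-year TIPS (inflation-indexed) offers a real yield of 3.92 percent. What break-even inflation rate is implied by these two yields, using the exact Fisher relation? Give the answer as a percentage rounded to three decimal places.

2.136%

(1 + π) = (1 + i)/(1 + r) = 1.06140 / 1.03920 = 1.021363
Break-even inflation = 1.021363 − 1 → 2.136%.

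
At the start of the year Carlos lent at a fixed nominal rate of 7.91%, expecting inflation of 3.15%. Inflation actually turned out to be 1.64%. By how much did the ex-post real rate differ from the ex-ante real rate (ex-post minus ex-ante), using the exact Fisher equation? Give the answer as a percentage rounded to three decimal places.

Ex-ante: (1 + 0.0791)/(1 + 0.0315) − 1 = 4.6146%
Ex-post: (1 + 0.0791)/(1 + 0.0164) − 1 = 6.1688%
Difference (ex-post − ex-ante) = 1.5542% → 1.554%.

1.554%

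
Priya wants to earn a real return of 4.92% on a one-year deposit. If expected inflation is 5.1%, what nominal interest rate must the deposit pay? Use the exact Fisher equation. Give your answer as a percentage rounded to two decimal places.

10.27%

(1 + i) = (1 + r)(1 + π) = 1.04920 × 1.05100 = 1.1027092
i = 1.1027092 − 1, so the required nominal rate is 10.27%.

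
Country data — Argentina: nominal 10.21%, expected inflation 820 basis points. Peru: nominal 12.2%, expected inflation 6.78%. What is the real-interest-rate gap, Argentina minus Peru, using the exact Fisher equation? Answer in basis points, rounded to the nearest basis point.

-322 basis points

Argentina: (1 + 0.1021)/(1 + 0.0820) − 1 = 1.8577%
Peru: (1 + 0.1220)/(1 + 0.0678) − 1 = 5.0759%
Differential = 1.8577% − 5.0759% = -3.2182% → -322 basis points.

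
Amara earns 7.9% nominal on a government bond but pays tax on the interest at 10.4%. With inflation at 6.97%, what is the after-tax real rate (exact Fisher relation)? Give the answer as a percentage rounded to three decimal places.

0.101%

After-tax nominal return = 7.9% × (1 − 0.104) = 7.0784%.
1 + r = 1.070784 / 1.06970 = 1.001013
After-tax real rate = 1.001013 − 1 → 0.101%.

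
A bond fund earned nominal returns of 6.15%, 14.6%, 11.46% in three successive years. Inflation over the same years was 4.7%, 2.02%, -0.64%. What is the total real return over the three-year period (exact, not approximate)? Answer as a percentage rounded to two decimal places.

Compound the nominal returns: 1.0615 × 1.1460 × 1.1146 = 1.355887.
Compound inflation: 1.0470 × 1.0202 × 0.9936 = 1.061313.
Deflate: 1.355887 / 1.061313 = 1.277556.
Total real return = 1.277556 − 1 → 27.76%.

27.76%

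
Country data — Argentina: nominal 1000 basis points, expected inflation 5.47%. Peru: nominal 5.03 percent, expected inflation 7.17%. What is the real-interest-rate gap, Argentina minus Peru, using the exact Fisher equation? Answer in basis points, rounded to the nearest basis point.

629 basis points

Argentina: (1 + 0.1000)/(1 + 0.0547) − 1 = 4.2951%
Peru: (1 + 0.0503)/(1 + 0.0717) − 1 = -1.9968%
Differential = 4.2951% − (-1.9968%) = 6.2919% → 629 basis points.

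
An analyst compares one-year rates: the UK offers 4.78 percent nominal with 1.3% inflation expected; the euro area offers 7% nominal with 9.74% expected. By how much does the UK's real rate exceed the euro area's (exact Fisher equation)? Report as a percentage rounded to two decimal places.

5.93%

The UK: (1 + 0.0478)/(1 + 0.0130) − 1 = 3.4353%
The euro area: (1 + 0.0700)/(1 + 0.0974) − 1 = -2.4968%
Differential = 3.4353% − (-2.4968%) = 5.9322% → 5.93%.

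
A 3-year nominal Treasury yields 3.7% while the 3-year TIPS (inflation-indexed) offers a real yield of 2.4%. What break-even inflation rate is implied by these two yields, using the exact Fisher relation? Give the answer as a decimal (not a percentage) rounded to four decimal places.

0.0127

(1 + π) = (1 + i)/(1 + r) = 1.03700 / 1.02400 = 1.012695
Break-even inflation = 1.012695 − 1 → 0.0127.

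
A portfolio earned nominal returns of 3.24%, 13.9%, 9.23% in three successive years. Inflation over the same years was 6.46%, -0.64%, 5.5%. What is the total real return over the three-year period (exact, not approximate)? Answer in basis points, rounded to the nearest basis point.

1510 basis points

Nominal growth factor = 1.0324 × 1.1390 × 1.0923 = 1.284440
Price-level growth factor = 1.0646 × 0.9936 × 1.0550 = 1.115965
Real growth factor = 1.284440 / 1.115965 = 1.150968
Total real return = 1.150968 − 1 → 1510 basis points.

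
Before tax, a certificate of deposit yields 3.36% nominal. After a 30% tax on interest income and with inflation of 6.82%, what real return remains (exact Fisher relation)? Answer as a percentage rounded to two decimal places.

After-tax nominal return = 3.36% × (1 − 0.3) = 2.3520%.
1 + r = 1.02352 / 1.06820 = 0.958173
After-tax real rate = 0.958173 − 1 → -4.18%.

-4.18%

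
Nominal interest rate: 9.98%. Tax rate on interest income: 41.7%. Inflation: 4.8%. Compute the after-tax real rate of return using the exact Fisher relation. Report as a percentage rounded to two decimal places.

0.97%

After-tax nominal return = 9.98% × (1 − 0.417) = 5.81834%.
1 + r = 1.0581834 / 1.04800 = 1.009717
After-tax real rate = 1.009717 − 1 → 0.97%.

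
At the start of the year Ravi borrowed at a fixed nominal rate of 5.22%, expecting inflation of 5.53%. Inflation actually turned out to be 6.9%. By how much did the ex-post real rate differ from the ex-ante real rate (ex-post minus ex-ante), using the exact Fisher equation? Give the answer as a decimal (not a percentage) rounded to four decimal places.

Ex-ante: (1 + 0.0522)/(1 + 0.0553) − 1 = -0.2938%
Ex-post: (1 + 0.0522)/(1 + 0.0690) − 1 = -1.5716%
Difference (ex-post − ex-ante) = -1.2778% → -0.0128.

-0.0128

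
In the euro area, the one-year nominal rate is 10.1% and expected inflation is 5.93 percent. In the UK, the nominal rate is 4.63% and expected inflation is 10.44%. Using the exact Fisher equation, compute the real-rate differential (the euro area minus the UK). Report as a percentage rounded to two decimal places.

9.20%

The euro area: (1 + 0.1010)/(1 + 0.0593) − 1 = 3.9366%
The UK: (1 + 0.0463)/(1 + 0.1044) − 1 = -5.2608%
Differential = 3.9366% − (-5.2608%) = 9.1973% → 9.20%.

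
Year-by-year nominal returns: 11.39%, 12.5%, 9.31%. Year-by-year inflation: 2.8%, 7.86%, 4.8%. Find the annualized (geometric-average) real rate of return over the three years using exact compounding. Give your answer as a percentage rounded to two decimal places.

Compound the nominal returns: 1.1139 × 1.1250 × 1.0931 = 1.36980460.
Compound inflation: 1.0280 × 1.0786 × 1.0480 = 1.16202324.
Deflate: 1.36980460 / 1.16202324 = 1.17880999.
Annualized real rate = 1.17880999^(1/3) − 1 = 5.6366% → 5.64%.

5.64%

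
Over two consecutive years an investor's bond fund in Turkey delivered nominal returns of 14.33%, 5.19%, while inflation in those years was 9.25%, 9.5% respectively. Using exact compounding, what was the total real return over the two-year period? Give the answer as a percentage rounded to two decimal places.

Compound the nominal returns: 1.1433 × 1.0519 = 1.202637.
Compound inflation: 1.0925 × 1.0950 = 1.196288.
Deflate: 1.202637 / 1.196288 = 1.005308.
Total real return = 1.005308 − 1 → 0.53%.

0.53%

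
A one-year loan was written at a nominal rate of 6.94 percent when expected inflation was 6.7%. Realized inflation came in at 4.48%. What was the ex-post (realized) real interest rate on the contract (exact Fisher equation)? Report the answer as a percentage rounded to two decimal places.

2.35%

Ex-post: (1 + 0.0694)/(1 + 0.0448) − 1 = 2.3545%
So the realized real rate is 2.35%.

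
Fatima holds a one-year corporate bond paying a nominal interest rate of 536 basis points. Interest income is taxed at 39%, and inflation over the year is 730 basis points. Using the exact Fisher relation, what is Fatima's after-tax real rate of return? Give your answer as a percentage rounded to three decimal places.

After-tax nominal return = 5.36% × (1 − 0.39) = 3.2696%.
1 + r = 1.032696 / 1.07300 = 0.962438
After-tax real rate = 0.962438 − 1 → -3.756%.

-3.756%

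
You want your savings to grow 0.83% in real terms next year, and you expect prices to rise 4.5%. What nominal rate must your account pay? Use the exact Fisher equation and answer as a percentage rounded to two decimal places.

(1 + i) = (1 + r)(1 + π) = 1.00830 × 1.04500 = 1.0536735
i = 1.0536735 − 1, so the required nominal rate is 5.37%.

5.37%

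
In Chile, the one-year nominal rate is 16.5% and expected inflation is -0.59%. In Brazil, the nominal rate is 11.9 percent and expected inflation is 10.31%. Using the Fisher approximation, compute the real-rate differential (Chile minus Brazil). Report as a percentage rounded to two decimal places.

Chile: 16.5% − (-0.59%) = 17.090%
Brazil: 11.9% − 10.31% = 1.590%
Differential = 15.500% → 15.50%.

15.50%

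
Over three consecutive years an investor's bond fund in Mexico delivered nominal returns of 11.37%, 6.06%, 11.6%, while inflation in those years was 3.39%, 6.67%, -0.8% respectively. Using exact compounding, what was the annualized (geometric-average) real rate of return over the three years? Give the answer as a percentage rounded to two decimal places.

6.41%

Compound the nominal returns: 1.1137 × 1.0606 × 1.1160 = 1.31820829.
Compound inflation: 1.0339 × 1.0667 × 0.9920 = 1.09403824.
Deflate: 1.31820829 / 1.09403824 = 1.20490147.
Annualized real rate = 1.20490147^(1/3) − 1 = 6.4103% → 6.41%.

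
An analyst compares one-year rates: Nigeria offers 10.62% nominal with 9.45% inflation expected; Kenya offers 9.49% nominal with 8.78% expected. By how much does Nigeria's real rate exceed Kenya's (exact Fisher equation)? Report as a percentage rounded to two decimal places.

Nigeria: (1 + 0.1062)/(1 + 0.0945) − 1 = 1.0690%
Kenya: (1 + 0.0949)/(1 + 0.0878) − 1 = 0.6527%
Differential = 1.0690% − 0.6527% = 0.4163% → 0.42%.

0.42%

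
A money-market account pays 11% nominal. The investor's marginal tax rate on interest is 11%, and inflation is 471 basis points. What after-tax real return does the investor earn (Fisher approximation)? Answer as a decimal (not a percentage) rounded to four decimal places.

After-tax nominal return = 11% × (1 − 0.11) = 9.7900%.
r ≈ 9.7900% − 4.71% → 0.0508.

0.0508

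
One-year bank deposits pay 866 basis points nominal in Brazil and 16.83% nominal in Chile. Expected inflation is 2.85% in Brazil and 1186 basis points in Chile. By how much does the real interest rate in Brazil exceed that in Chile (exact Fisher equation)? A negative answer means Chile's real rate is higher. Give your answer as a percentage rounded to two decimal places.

Brazil: (1 + 0.0866)/(1 + 0.0285) − 1 = 5.6490%
Chile: (1 + 0.1683)/(1 + 0.1186) − 1 = 4.4431%
Differential = 5.6490% − 4.4431% = 1.2059% → 1.21%.

1.21%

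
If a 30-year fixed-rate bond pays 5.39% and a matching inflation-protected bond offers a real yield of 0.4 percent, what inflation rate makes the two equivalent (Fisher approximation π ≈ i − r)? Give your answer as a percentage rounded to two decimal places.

4.99%

π ≈ i − r = 5.39% − 0.4% → 4.99%.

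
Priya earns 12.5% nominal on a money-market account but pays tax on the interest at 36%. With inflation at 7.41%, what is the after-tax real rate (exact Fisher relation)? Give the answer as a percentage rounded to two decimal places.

After-tax nominal return = 12.5% × (1 − 0.36) = 8.0000%.
1 + r = 1.08000 / 1.07410 = 1.005493
After-tax real rate = 1.005493 − 1 → 0.55%.

0.55%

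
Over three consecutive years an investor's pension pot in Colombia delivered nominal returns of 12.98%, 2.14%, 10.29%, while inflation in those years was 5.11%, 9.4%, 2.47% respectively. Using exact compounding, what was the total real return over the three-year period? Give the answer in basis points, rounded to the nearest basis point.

Nominal growth factor = 1.1298 × 1.0214 × 1.1029 = 1.272722
Price-level growth factor = 1.0511 × 1.0940 × 1.0247 = 1.178306
Real growth factor = 1.272722 / 1.178306 = 1.080129
Total real return = 1.080129 − 1 → 801 basis points.

801 basis points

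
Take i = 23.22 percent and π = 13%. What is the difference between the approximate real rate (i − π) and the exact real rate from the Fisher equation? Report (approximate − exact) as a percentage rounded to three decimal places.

Approximate: r ≈ 23.220% − 13.000% = 10.2200%
Exact: (1 + 0.2322)/(1 + 0.1300) − 1 = 9.0442%
Error = 10.2200% − 9.0442% = 1.1758% → 1.176%.

1.176%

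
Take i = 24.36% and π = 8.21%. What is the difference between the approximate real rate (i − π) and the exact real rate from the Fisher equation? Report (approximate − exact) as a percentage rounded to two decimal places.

Approximate: r ≈ 24.360% − 8.210% = 16.1500%
Exact: (1 + 0.2436)/(1 + 0.0821) − 1 = 14.9247%
Error = 16.1500% − 14.9247% = 1.2253% → 1.23%.

1.23%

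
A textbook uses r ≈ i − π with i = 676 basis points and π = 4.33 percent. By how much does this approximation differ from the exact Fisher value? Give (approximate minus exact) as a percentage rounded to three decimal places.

Approximate: r ≈ 6.760% − 4.330% = 2.4300%
Exact: (1 + 0.0676)/(1 + 0.0433) − 1 = 2.3291%
Error = 2.4300% − 2.3291% = 0.1009% → 0.101%.

0.101%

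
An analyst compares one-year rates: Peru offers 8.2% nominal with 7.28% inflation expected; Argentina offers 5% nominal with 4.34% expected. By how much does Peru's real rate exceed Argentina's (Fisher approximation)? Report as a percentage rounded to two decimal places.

Peru: 8.2% − 7.28% = 0.920%
Argentina: 5% − 4.34% = 0.660%
Differential = 0.260% → 0.26%.

0.26%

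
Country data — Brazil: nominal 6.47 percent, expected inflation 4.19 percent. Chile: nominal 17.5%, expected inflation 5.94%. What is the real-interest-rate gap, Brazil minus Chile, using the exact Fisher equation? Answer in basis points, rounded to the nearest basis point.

-872 basis points

Brazil: (1 + 0.0647)/(1 + 0.0419) − 1 = 2.1883%
Chile: (1 + 0.1750)/(1 + 0.0594) − 1 = 10.9118%
Differential = 2.1883% − 10.9118% = -8.7235% → -872 basis points.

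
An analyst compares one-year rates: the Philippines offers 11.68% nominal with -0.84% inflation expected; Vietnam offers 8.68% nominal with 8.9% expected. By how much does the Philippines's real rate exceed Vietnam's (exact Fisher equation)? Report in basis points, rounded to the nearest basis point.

The Philippines: (1 + 0.1168)/(1 − 0.0084) − 1 = 12.6261%
Vietnam: (1 + 0.0868)/(1 + 0.0890) − 1 = -0.2020%
Differential = 12.6261% − (-0.2020%) = 12.8281% → 1283 basis points.

1283 basis points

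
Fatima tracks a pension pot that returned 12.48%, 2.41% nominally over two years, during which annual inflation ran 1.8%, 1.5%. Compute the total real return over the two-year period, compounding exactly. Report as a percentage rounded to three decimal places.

Nominal growth factor = 1.1248 × 1.0241 = 1.151908
Price-level growth factor = 1.0180 × 1.0150 = 1.033270
Real growth factor = 1.151908 / 1.033270 = 1.114818
Total real return = 1.114818 − 1 → 11.482%.

11.482%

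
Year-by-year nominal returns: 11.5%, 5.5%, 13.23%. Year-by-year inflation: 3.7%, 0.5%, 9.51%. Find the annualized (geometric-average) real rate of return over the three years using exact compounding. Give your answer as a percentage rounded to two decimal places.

5.28%

Compound the nominal returns: 1.1150 × 1.0550 × 1.1323 = 1.33195280.
Compound inflation: 1.0370 × 1.0050 × 1.0951 = 1.14129679.
Deflate: 1.33195280 / 1.14129679 = 1.16705208.
Annualized real rate = 1.16705208^(1/3) − 1 = 5.2843% → 5.28%.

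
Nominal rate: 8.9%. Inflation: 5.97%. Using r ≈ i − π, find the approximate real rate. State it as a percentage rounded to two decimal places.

2.93%

r ≈ i − π = 8.9% − 5.97% = 2.93%.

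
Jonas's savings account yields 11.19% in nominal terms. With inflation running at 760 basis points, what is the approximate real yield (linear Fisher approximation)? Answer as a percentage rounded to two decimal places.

r ≈ i − π = 11.19% − 7.6% = 3.59%.

3.59%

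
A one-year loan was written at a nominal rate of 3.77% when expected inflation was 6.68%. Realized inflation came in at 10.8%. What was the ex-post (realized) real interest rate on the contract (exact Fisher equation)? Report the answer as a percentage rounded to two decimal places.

-6.34%

Ex-post: (1 + 0.0377)/(1 + 0.1080) − 1 = -6.3448%
So the realized real rate is -6.34%.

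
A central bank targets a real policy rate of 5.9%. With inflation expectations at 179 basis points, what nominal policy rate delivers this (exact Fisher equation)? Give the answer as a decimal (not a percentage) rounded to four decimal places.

(1 + i) = (1 + r)(1 + π) = 1.05900 × 1.01790 = 1.0779561
i = 1.0779561 − 1, so the required nominal rate is 0.0780.

0.0780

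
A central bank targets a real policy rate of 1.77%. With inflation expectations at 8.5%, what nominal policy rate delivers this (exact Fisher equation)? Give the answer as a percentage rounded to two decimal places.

10.42%

(1 + i) = (1 + r)(1 + π) = 1.01770 × 1.08500 = 1.1042045
i = 1.1042045 − 1, so the required nominal rate is 10.42%.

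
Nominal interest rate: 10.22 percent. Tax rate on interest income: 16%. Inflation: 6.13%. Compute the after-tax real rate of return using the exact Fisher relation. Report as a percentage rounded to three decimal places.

After-tax nominal return = 10.22% × (1 − 0.16) = 8.5848%.
1 + r = 1.085848 / 1.06130 = 1.023130
After-tax real rate = 1.023130 − 1 → 2.313%.

2.313%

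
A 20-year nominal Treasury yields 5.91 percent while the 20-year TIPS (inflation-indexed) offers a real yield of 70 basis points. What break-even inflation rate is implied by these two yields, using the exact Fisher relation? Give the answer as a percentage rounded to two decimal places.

(1 + π) = (1 + i)/(1 + r) = 1.05910 / 1.00700 = 1.051738
Break-even inflation = 1.051738 − 1 → 5.17%.

5.17%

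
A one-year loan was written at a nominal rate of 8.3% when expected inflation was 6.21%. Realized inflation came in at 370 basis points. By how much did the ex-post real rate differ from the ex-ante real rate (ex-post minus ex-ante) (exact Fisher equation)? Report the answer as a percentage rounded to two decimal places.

Ex-ante: (1 + 0.0830)/(1 + 0.0621) − 1 = 1.9678%
Ex-post: (1 + 0.0830)/(1 + 0.0370) − 1 = 4.4359%
Difference (ex-post − ex-ante) = 2.4681% → 2.47%.

2.47%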